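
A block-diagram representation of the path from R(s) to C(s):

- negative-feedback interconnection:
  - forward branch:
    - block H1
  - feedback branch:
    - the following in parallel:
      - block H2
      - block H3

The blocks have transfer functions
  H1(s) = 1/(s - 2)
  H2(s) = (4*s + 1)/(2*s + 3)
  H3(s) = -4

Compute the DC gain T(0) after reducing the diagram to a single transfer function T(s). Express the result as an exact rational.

1. parallel reduction of H2, H3; result (-4*s - 11)/(2*s + 3)
2. feedback reduction of H1, (H2+H3); result (2*s + 3)/(2*s^2 - 5*s - 17)
Step 2 gives the overall T(s). Then T(0) = 3/(-17) = -3/17.

Therefore the answer is -3/17.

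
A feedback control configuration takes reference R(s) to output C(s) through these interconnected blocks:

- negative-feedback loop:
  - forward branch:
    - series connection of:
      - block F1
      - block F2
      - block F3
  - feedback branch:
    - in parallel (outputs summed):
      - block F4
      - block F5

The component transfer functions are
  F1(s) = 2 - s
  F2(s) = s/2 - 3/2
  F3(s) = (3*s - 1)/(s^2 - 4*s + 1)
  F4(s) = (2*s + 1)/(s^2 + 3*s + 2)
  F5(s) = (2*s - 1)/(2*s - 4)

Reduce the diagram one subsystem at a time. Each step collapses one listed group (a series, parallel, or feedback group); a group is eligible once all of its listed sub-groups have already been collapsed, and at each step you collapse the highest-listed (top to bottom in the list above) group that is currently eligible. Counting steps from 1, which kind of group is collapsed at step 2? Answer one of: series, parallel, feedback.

Answer: parallel

Working:
(1) combine F1, F2, F3 in series
(2) combine F4, F5 in parallel
(3) collapse the loop ((F1*F2*F3) forward, (F4+F5) return)
At step 2 the group reduced is parallel.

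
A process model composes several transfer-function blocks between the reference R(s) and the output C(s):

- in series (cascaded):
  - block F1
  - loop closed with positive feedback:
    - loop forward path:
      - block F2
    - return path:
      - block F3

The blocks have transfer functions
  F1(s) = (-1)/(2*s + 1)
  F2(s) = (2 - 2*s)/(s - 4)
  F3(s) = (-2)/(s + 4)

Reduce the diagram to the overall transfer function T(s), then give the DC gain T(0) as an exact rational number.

First reduce the diagram to T(s).

Step 1: apply the feedback formula to F2, F3 gives (-2*s^2 - 6*s + 8)/(s^2 - 4*s - 12)
Step 2: series reduction of F1, [F2/(1-F2*F3)] gives (2*s^2 + 6*s - 8)/(2*s^3 - 7*s^2 - 28*s - 12)
That last expression is T(s); at s = 0 only the constant terms survive, so T(0) = -8/(-12) = 2/3.

Answer: 2/3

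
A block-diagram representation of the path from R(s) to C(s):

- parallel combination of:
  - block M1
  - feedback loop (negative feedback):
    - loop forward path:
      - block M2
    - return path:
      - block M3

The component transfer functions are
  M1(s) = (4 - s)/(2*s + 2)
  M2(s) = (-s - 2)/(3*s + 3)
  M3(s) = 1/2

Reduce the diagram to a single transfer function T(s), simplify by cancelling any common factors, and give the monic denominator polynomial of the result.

First reduce the diagram to T(s).

Step 1. feedback reduction of M2, M3 = (-2*s - 4)/(5*s + 4)
Step 2. sum the parallel branches M1, [M2/(1+M2*M3)] = (-9*s^2 + 4*s + 8)/(10*s^2 + 18*s + 8)
The result of step 2 is T(s) in lowest terms. Its denominator has leading coefficient 10; dividing the denominator through by 10 makes it monic.

Answer: s^2 + 9*s/5 + 4/5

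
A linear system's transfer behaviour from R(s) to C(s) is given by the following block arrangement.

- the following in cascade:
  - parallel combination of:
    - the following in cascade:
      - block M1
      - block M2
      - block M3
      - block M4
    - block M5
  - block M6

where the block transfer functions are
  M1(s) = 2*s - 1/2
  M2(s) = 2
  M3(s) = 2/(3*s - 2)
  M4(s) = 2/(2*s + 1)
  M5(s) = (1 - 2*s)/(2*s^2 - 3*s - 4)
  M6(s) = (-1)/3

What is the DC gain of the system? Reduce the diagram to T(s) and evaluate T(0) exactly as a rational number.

Answer: -7/12

Working:
(1) combine M1, M2, M3, M4 in series, giving (16*s - 4)/(6*s^2 - s - 2)
(2) reduce the parallel group (M1*M2*M3*M4), M5, giving (20*s^3 - 48*s^2 - 49*s + 14)/(12*s^4 - 20*s^3 - 25*s^2 + 10*s + 8)
(3) multiply ((M1*M2*M3*M4)+M5), M6 (series), giving (-20*s^3 + 48*s^2 + 49*s - 14)/(36*s^4 - 60*s^3 - 75*s^2 + 30*s + 24)
That last expression is T(s); at s = 0 only the constant terms survive, so T(0) = -14/24 = -7/12.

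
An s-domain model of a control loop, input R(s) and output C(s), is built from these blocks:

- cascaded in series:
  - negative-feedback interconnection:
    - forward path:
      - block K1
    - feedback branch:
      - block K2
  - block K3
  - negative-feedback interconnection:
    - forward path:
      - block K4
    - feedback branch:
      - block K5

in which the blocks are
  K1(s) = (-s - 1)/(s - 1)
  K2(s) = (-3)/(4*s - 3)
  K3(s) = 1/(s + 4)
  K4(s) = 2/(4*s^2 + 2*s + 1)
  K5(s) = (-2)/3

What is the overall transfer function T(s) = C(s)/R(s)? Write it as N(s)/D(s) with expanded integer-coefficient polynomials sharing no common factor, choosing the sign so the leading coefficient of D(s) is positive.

1. apply the feedback formula to K1, K2, giving (-4*s^2 - s + 3)/(4*s^2 - 4*s + 6)
2. reduce the feedback loop with forward K4 and return K5, giving 6/(12*s^2 + 6*s - 1)
3. reduce the series chain [K1/(1+K1*K2)], K3, [K4/(1+K4*K5)]; the result is T(s) itself (integer coefficients, no common factor, positive leading denominator coefficient)

Answer: (-12*s^2 - 3*s + 9)/(24*s^5 + 84*s^4 - 26*s^3 + 108*s^2 + 77*s - 12)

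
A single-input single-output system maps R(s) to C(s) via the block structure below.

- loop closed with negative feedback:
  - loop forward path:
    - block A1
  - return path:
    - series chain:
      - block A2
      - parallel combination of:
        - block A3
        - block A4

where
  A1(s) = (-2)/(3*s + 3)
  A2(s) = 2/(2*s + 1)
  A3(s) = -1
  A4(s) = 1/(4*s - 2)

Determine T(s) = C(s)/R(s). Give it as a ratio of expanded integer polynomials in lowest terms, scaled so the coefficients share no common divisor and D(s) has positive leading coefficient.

Reducing step by step:

Step 1 - parallel reduction of A3, A4 -> (3 - 4*s)/(4*s - 2)
Step 2 - multiply A2, (A3+A4) (series) -> (3 - 4*s)/(4*s^2 - 1)
Step 3 - collapse the loop (A1 forward, (A2*(A3+A4)) return); the result is T(s) itself (integer coefficients, no common factor, positive leading denominator coefficient)

Answer: (2 - 8*s^2)/(12*s^3 + 12*s^2 + 5*s - 9)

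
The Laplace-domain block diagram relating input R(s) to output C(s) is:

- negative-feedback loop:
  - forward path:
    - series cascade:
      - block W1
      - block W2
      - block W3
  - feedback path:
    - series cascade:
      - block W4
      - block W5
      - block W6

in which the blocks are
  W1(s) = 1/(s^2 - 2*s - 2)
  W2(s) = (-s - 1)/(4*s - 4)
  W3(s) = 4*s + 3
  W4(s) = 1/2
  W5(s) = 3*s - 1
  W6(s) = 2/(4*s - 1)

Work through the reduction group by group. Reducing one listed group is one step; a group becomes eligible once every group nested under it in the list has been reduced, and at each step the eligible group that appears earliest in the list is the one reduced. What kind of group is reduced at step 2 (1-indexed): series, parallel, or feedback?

The answer is series.

Reasoning:
(1) series reduction of W1, W2, W3
(2) cascade W4, W5, W6
(3) collapse the loop ((W1*W2*W3) forward, (W4*W5*W6) return)
Step 2: series.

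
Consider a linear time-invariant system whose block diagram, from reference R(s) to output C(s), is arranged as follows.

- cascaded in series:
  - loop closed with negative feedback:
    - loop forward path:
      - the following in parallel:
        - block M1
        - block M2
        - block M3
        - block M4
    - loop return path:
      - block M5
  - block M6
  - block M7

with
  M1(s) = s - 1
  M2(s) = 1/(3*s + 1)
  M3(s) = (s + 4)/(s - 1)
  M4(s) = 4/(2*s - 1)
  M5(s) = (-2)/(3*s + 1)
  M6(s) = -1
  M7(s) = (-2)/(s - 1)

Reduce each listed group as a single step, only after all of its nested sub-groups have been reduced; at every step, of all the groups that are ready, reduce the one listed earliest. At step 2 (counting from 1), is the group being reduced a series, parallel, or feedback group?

Step 1: reduce the parallel group M1, M2, M3, M4
Step 2: collapse the loop ((M1+M2+M3+M4) forward, M5 return)
Step 3: series reduction of [(M1+M2+M3+M4)/(1+(M1+M2+M3+M4)*M5)], M6, M7
Step 2 collapses a feedback group.

Therefore the answer is feedback.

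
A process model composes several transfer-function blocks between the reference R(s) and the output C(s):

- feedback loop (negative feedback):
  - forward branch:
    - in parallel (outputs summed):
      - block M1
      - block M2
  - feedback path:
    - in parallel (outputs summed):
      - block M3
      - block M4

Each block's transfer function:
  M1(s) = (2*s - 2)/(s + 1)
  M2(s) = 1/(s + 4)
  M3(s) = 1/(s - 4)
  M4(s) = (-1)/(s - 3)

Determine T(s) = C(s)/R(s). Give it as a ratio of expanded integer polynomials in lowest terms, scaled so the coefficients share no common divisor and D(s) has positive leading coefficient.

First reduce the diagram to T(s).

Step 1. sum the parallel branches M1, M2: (2*s^2 + 7*s - 7)/(s^2 + 5*s + 4)
Step 2. combine M3, M4 in parallel: 1/(s^2 - 7*s + 12)
Step 3. apply the feedback formula to (M1+M2), (M3+M4): this yields T(s), and no further normalization is needed

Answer: (2*s^4 - 7*s^3 - 32*s^2 + 133*s - 84)/(s^4 - 2*s^3 - 17*s^2 + 39*s + 41)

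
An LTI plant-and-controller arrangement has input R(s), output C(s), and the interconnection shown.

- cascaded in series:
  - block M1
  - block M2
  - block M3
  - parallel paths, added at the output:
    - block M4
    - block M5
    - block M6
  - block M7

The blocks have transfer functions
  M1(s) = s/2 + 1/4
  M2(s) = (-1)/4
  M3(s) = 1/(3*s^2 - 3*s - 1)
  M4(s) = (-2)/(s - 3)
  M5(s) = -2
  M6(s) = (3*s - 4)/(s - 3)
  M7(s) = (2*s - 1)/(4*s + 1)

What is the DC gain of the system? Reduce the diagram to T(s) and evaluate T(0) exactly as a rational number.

First reduce the diagram to T(s).

Step 1 - sum the parallel branches M4, M5, M6 = s/(s - 3)
Step 2 - combine M1, M2, M3, (M4+M5+M6), M7 in series = (-4*s^3 + s)/(192*s^4 - 720*s^3 + 320*s^2 + 320*s + 48)
Evaluating the step-2 result (the overall T(s)) at s = 0 gives T(0) = 0/48 = 0.

Answer: 0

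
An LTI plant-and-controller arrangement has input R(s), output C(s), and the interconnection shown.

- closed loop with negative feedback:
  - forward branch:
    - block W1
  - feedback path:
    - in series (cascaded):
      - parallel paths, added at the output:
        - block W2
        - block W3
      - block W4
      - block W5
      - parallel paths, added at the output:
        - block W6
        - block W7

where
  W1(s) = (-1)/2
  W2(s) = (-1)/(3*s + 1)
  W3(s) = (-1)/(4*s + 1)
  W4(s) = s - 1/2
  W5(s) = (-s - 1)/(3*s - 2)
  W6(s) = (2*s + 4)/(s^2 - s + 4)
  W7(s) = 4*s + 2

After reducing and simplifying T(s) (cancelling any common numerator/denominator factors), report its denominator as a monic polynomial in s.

[1] sum the parallel branches W2, W3, giving (-7*s - 2)/(12*s^2 + 7*s + 1)
[2] sum the parallel branches W6, W7, giving (4*s^3 - 2*s^2 + 16*s + 12)/(s^2 - s + 4)
[3] series reduction of (W2+W3), W4, W5, (W6+W7), giving (28*s^6 + 8*s^5 + 91*s^4 + 173*s^3 + 28*s^2 - 46*s - 12)/(36*s^5 - 39*s^4 + 136*s^3 - 3*s^2 - 42*s - 8)
[4] collapse the loop (W1 forward, ((W2+W3)*W4*W5*(W6+W7)) return), giving (36*s^5 - 39*s^4 + 136*s^3 - 3*s^2 - 42*s - 8)/(28*s^6 - 64*s^5 + 169*s^4 - 99*s^3 + 34*s^2 + 38*s + 4)
Step 4 gives the fully reduced T(s), with no common factor left to cancel. The denominator's leading coefficient is 28, so divide each of its coefficients by 28 to get the monic form.

Therefore the answer is s^6 - 16*s^5/7 + 169*s^4/28 - 99*s^3/28 + 17*s^2/14 + 19*s/14 + 1/7.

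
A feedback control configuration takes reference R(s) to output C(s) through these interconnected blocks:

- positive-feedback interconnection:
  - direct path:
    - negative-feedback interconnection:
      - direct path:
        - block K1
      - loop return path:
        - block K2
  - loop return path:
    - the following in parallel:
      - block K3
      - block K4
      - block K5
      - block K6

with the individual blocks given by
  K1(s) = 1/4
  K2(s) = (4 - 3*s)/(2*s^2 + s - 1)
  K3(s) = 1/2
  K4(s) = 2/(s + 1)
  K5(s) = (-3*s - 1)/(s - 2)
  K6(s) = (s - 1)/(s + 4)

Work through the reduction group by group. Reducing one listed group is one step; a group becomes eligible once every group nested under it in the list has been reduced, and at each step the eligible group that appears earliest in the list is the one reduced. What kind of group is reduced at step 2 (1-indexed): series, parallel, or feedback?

Step 1. feedback reduction of K1, K2
Step 2. sum the parallel branches K3, K4, K5, K6
Step 3. collapse the loop ([K1/(1+K1*K2)] forward, (K3+K4+K5+K6) return)
Step 2: parallel.

Answer: parallel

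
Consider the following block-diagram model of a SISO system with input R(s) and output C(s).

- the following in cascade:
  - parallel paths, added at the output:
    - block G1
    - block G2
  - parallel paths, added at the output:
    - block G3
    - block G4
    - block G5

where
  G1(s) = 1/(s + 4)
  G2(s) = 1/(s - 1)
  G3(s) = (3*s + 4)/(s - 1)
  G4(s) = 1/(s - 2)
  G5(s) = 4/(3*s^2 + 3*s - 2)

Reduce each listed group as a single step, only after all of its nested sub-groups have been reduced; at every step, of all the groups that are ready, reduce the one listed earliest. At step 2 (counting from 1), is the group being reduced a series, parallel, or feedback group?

(1) add G1, G2 (parallel)
(2) reduce the parallel group G3, G4, G5
(3) combine (G1+G2), (G3+G4+G5) in series
Step 2: parallel.

Answer: parallel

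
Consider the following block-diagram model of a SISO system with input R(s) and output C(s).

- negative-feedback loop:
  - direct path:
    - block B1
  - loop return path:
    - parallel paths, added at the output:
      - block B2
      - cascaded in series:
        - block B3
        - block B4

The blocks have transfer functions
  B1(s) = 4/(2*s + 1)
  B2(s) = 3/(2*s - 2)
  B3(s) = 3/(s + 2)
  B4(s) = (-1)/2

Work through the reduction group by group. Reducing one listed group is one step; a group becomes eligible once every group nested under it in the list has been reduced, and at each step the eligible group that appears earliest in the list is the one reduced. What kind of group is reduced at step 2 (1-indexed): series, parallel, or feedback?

Step 1. series reduction of B3, B4
Step 2. reduce the parallel group B2, (B3*B4)
Step 3. collapse the loop (B1 forward, (B2+(B3*B4)) return)
Step 2 collapses a parallel group.

Therefore the answer is parallel.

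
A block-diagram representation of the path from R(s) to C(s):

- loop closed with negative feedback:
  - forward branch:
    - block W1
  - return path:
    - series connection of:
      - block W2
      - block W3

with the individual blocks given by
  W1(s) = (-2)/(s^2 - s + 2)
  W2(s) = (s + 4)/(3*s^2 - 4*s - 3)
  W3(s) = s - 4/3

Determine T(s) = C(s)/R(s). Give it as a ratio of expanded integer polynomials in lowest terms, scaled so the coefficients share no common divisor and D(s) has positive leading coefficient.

Step 1: series reduction of W2, W3, giving (3*s^2 + 8*s - 16)/(9*s^2 - 12*s - 9)
Step 2: feedback reduction of W1, (W2*W3); the result is T(s) itself (integer coefficients, no common factor, positive leading denominator coefficient)

Hence the answer: (-18*s^2 + 24*s + 18)/(9*s^4 - 21*s^3 + 15*s^2 - 31*s + 14)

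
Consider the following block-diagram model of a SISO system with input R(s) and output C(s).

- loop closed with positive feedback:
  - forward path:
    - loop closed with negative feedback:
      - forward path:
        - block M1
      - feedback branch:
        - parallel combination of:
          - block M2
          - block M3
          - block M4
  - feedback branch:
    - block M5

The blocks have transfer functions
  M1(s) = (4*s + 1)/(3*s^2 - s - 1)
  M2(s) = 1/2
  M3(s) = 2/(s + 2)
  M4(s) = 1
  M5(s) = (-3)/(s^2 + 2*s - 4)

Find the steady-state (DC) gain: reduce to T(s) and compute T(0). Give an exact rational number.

Answer: 4/3

Working:
1. reduce the parallel group M2, M3, M4 gives (3*s + 10)/(2*s + 4)
2. close the feedback loop around M1, (M2+M3+M4) gives (8*s^2 + 18*s + 4)/(6*s^3 + 22*s^2 + 37*s + 6)
3. feedback reduction of [M1/(1+M1*(M2+M3+M4))], M5 gives (8*s^4 + 34*s^3 + 8*s^2 - 64*s - 16)/(6*s^5 + 34*s^4 + 57*s^3 + 16*s^2 - 82*s - 12)
That last expression is T(s); at s = 0 only the constant terms survive, so T(0) = -16/(-12) = 4/3.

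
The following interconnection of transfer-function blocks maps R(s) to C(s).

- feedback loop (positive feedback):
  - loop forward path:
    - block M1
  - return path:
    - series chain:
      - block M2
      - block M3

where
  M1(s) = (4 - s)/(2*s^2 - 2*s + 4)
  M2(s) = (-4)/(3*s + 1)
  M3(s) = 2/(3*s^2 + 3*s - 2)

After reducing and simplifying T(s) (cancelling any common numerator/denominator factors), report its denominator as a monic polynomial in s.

(1) multiply M2, M3 (series) = (-8)/(9*s^3 + 12*s^2 - 3*s - 2)
(2) reduce the feedback loop with forward M1 and return (M2*M3) = (-9*s^4 + 24*s^3 + 51*s^2 - 10*s - 8)/(18*s^5 + 6*s^4 + 6*s^3 + 50*s^2 - 16*s + 24)
The result of step 2 is T(s) in lowest terms. Its denominator has leading coefficient 18; dividing the denominator through by 18 makes it monic.

Therefore the answer is s^5 + s^4/3 + s^3/3 + 25*s^2/9 - 8*s/9 + 4/3.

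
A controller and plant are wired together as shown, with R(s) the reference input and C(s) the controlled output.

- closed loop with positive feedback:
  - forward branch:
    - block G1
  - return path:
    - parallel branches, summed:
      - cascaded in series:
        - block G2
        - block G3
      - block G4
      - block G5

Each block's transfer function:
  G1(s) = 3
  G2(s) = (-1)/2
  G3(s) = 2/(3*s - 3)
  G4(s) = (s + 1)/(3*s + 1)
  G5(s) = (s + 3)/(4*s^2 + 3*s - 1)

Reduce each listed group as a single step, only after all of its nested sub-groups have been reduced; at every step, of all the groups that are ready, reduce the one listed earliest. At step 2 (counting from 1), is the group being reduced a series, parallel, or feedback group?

[1] cascade G2, G3
[2] add (G2*G3), G4, G5 (parallel)
[3] apply the feedback formula to G1, ((G2*G3)+G4+G5)
The group at step 2 is a parallel group.

Therefore the answer is parallel.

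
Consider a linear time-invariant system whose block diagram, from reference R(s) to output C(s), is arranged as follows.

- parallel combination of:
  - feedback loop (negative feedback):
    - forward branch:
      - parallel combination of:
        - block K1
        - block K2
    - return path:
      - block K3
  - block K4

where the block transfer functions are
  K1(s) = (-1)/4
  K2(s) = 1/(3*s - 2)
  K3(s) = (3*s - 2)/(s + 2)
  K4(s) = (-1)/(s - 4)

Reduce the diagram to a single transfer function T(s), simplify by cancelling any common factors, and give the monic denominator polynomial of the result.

(1) parallel reduction of K1, K2: (6 - 3*s)/(12*s - 8)
(2) apply the feedback formula to (K1+K2), K3: (12 - 3*s^2)/(3*s^2 + 40*s - 28)
(3) reduce the parallel group [(K1+K2)/(1+(K1+K2)*K3)], K4: (-3*s^3 + 9*s^2 - 28*s - 20)/(3*s^3 + 28*s^2 - 188*s + 112)
No further cancellation is possible in the step-3 result, so that is T(s). Its denominator becomes monic after dividing by the leading coefficient 3.

Answer: s^3 + 28*s^2/3 - 188*s/3 + 112/3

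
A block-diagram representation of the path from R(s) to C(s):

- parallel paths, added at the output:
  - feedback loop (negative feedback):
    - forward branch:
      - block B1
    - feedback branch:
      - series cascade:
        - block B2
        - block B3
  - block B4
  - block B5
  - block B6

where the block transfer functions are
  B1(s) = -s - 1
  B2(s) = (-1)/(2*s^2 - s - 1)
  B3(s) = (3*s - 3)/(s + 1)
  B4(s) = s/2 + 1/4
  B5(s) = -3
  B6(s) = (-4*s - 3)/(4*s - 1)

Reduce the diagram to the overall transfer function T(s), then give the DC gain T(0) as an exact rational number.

Answer: 0

Working:
[1] reduce the series chain B2, B3, giving (-3)/(2*s^2 + 3*s + 1)
[2] apply the feedback formula to B1, (B2*B3), giving (-2*s^2 - 3*s - 1)/(2*s + 4)
[3] combine [B1/(1+B1*(B2*B3))], B4, B5, B6 in parallel, giving (-8*s^3 - 66*s^2 - 127*s)/(16*s^2 + 28*s - 8)
The step-3 result is T(s). Setting s = 0: T(0) = 0/(-8) = 0.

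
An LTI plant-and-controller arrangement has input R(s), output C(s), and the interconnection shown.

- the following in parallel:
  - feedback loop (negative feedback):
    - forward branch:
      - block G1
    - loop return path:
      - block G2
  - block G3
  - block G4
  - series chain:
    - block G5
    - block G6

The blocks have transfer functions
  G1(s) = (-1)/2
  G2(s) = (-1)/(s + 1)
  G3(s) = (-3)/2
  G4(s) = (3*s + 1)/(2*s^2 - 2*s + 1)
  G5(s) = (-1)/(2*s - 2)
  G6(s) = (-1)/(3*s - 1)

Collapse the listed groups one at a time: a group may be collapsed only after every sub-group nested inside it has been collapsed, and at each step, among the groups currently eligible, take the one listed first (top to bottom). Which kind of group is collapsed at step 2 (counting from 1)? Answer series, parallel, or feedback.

Step 1: collapse the loop (G1 forward, G2 return)
Step 2: cascade G5, G6
Step 3: sum the parallel branches [G1/(1+G1*G2)], G3, G4, (G5*G6)
At step 2 the group reduced is series.

Answer: series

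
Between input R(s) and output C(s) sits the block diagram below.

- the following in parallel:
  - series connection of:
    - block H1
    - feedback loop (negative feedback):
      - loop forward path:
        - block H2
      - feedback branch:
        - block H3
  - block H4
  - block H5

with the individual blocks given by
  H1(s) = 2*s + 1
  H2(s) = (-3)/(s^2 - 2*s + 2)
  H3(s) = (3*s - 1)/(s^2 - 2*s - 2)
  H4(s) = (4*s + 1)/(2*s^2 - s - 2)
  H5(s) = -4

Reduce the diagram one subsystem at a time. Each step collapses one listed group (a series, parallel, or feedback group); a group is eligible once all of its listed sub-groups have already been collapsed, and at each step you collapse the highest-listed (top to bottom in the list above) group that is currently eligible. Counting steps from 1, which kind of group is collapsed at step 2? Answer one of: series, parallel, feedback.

(1) reduce the feedback loop with forward H2 and return H3
(2) series reduction of H1, [H2/(1+H2*H3)]
(3) combine (H1*[H2/(1+H2*H3)]), H4, H5 in parallel
So the answer for step 2 is series.

Final answer: series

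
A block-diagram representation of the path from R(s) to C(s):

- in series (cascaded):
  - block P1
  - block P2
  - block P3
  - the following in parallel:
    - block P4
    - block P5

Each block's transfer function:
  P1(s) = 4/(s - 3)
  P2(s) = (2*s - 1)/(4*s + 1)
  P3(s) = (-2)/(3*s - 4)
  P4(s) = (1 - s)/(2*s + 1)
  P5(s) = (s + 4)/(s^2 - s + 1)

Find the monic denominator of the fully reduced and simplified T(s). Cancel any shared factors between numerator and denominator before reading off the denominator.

Answer: s^6 - 55*s^5/12 + 131*s^4/24 - 2*s^3 - 13*s^2/12 + 47*s/24 + 1/2

Working:
(1) add P4, P5 (parallel): (-s^3 + 4*s^2 + 7*s + 5)/(2*s^3 - s^2 + s + 1)
(2) combine P1, P2, P3, (P4+P5) in series: (16*s^4 - 72*s^3 - 80*s^2 - 24*s + 40)/(24*s^6 - 110*s^5 + 131*s^4 - 48*s^3 - 26*s^2 + 47*s + 12)
That last expression is T(s), already simplified. Scaling its denominator by 1/24 (the reciprocal of the leading coefficient) yields the monic denominator.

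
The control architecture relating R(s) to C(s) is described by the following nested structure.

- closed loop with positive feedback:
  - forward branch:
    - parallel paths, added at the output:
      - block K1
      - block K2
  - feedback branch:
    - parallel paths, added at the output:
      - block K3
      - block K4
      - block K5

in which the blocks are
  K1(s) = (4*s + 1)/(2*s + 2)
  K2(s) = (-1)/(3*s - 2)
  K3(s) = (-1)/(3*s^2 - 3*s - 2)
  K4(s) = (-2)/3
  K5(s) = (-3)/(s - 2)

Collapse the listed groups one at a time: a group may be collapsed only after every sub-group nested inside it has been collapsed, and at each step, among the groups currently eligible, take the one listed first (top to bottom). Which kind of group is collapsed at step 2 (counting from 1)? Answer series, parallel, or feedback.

(1) sum the parallel branches K1, K2
(2) add K3, K4, K5 (parallel)
(3) reduce the feedback loop with forward (K1+K2) and return (K3+K4+K5)
So the answer for step 2 is parallel.

Final answer: parallel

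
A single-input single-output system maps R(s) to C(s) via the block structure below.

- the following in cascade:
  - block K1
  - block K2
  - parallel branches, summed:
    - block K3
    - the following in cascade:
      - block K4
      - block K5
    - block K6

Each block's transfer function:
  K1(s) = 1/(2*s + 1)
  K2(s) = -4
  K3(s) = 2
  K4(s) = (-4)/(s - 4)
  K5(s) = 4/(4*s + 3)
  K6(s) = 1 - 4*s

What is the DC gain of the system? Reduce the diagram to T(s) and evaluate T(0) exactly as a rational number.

Reducing step by step:

[1] cascade K4, K5 gives (-16)/(4*s^2 - 13*s - 12)
[2] combine K3, (K4*K5), K6 in parallel gives (-16*s^3 + 64*s^2 + 9*s - 52)/(4*s^2 - 13*s - 12)
[3] cascade K1, K2, (K3+(K4*K5)+K6) gives (64*s^3 - 256*s^2 - 36*s + 208)/(8*s^3 - 22*s^2 - 37*s - 12)
That last expression is T(s); at s = 0 only the constant terms survive, so T(0) = 208/(-12) = -52/3.

Answer: -52/3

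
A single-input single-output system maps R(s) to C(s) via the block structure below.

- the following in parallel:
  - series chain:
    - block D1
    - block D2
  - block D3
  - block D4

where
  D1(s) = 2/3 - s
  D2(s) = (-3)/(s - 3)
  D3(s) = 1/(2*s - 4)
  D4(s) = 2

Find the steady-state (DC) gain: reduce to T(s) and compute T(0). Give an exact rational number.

[1] combine D1, D2 in series = (3*s - 2)/(s - 3)
[2] add (D1*D2), D3, D4 (parallel) = (10*s^2 - 35*s + 29)/(2*s^2 - 10*s + 12)
Evaluating the step-2 result (the overall T(s)) at s = 0 gives T(0) = 29/12.

Hence the answer: 29/12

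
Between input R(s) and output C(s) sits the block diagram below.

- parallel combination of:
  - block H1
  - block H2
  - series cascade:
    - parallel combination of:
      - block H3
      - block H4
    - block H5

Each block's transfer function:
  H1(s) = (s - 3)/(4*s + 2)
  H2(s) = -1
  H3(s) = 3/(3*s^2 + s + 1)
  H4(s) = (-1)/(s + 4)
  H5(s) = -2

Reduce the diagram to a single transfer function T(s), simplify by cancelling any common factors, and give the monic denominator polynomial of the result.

Step 1: reduce the parallel group H3, H4 = (-3*s^2 + 2*s + 11)/(3*s^3 + 13*s^2 + 5*s + 4)
Step 2: combine (H3+H4), H5 in series = (6*s^2 - 4*s - 22)/(3*s^3 + 13*s^2 + 5*s + 4)
Step 3: sum the parallel branches H1, H2, ((H3+H4)*H5) = (-9*s^4 - 30*s^3 - 84*s^2 - 133*s - 64)/(12*s^4 + 58*s^3 + 46*s^2 + 26*s + 8)
No further cancellation is possible in the step-3 result, so that is T(s). Its denominator becomes monic after dividing by the leading coefficient 12.

Final answer: s^4 + 29*s^3/6 + 23*s^2/6 + 13*s/6 + 2/3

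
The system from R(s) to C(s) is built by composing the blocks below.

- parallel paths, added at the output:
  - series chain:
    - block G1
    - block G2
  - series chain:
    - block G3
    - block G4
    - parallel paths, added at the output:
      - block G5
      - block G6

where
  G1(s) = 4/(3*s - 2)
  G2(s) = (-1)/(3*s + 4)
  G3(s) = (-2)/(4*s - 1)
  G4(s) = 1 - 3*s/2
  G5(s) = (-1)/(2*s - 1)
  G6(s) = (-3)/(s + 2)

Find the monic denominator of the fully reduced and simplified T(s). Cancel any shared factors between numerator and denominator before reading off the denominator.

1. multiply G1, G2 (series) -> (-4)/(9*s^2 + 6*s - 8)
2. add G5, G6 (parallel) -> (1 - 7*s)/(2*s^2 + 3*s - 2)
3. series reduction of G3, G4, (G5+G6) -> (-21*s^2 + 17*s - 2)/(8*s^3 + 10*s^2 - 11*s + 2)
4. parallel reduction of (G1*G2), (G3*G4*(G5+G6)) -> (-189*s^4 - 5*s^3 + 212*s^2 - 104*s + 8)/(72*s^5 + 138*s^4 - 103*s^3 - 128*s^2 + 100*s - 16)
T(s) is the step-4 result (common factors already cancelled). Leading coefficient of the denominator: 72. Divide through by 72 for the monic polynomial.

Answer: s^5 + 23*s^4/12 - 103*s^3/72 - 16*s^2/9 + 25*s/18 - 2/9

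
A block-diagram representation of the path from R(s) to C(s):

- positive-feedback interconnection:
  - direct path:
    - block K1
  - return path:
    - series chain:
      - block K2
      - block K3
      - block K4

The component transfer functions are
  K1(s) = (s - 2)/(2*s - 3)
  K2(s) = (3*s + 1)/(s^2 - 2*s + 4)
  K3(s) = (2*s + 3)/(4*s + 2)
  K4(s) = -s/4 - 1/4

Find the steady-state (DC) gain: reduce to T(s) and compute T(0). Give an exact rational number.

1. cascade K2, K3, K4 gives (-6*s^3 - 17*s^2 - 14*s - 3)/(16*s^3 - 24*s^2 + 48*s + 32)
2. close the feedback loop around K1, (K2*K3*K4) gives (16*s^4 - 56*s^3 + 96*s^2 - 64*s - 64)/(38*s^4 - 91*s^3 + 148*s^2 - 105*s - 102)
The step-2 result is T(s). Setting s = 0: T(0) = -64/(-102) = 32/51.

Answer: 32/51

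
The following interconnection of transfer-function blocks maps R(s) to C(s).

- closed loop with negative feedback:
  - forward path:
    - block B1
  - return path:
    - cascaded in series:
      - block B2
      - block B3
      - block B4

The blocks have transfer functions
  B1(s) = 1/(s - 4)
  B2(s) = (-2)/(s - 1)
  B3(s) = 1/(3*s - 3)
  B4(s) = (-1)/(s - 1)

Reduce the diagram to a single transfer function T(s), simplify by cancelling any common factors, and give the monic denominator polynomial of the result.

Answer: s^4 - 7*s^3 + 15*s^2 - 13*s + 14/3

Working:
[1] multiply B2, B3, B4 (series): 2/(3*s^3 - 9*s^2 + 9*s - 3)
[2] apply the feedback formula to B1, (B2*B3*B4): (3*s^3 - 9*s^2 + 9*s - 3)/(3*s^4 - 21*s^3 + 45*s^2 - 39*s + 14)
The result of step 2 is T(s) in lowest terms. Its denominator has leading coefficient 3; dividing the denominator through by 3 makes it monic.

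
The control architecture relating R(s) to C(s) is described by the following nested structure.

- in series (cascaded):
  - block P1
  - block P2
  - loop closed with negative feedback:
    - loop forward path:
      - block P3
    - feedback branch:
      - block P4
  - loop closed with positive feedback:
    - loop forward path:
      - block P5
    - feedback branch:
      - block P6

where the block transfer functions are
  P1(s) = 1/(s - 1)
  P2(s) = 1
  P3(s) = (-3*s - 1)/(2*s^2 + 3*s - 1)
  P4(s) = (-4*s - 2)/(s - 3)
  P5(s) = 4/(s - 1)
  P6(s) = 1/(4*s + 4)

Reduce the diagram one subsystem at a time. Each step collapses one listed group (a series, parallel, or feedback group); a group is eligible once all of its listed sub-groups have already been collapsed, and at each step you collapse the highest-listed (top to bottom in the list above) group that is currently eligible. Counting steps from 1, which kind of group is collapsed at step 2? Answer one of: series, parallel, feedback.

Step 1. feedback reduction of P3, P4
Step 2. collapse the loop (P5 forward, P6 return)
Step 3. cascade P1, P2, [P3/(1+P3*P4)], [P5/(1-P5*P6)]
At step 2 the group reduced is feedback.

Hence the answer: feedback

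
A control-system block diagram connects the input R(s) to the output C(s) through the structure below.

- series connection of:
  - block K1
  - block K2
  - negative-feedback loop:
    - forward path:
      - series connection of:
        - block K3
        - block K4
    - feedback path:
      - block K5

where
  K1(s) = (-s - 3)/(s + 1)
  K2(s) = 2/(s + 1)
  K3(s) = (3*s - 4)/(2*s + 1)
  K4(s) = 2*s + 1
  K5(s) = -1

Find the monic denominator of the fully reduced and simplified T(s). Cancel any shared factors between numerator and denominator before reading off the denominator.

1. combine K3, K4 in series, giving 3*s - 4
2. reduce the feedback loop with forward (K3*K4) and return K5, giving (4 - 3*s)/(3*s - 5)
3. multiply K1, K2, [(K3*K4)/(1+(K3*K4)*K5)] (series), giving (6*s^2 + 10*s - 24)/(3*s^3 + s^2 - 7*s - 5)
No further cancellation is possible in the step-3 result, so that is T(s). Its denominator becomes monic after dividing by the leading coefficient 3.

Hence the answer: s^3 + s^2/3 - 7*s/3 - 5/3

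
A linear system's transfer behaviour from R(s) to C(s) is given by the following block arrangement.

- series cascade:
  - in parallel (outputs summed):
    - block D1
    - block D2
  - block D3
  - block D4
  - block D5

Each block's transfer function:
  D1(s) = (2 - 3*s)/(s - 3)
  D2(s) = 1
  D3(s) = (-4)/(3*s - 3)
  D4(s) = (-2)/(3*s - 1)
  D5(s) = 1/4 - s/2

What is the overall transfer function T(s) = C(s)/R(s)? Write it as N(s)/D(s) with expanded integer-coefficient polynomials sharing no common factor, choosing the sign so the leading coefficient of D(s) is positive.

1. sum the parallel branches D1, D2 -> (-2*s - 1)/(s - 3)
2. multiply (D1+D2), D3, D4, D5 (series): this yields T(s), and no further normalization is needed

Final answer: (8*s^2 - 2)/(9*s^3 - 39*s^2 + 39*s - 9)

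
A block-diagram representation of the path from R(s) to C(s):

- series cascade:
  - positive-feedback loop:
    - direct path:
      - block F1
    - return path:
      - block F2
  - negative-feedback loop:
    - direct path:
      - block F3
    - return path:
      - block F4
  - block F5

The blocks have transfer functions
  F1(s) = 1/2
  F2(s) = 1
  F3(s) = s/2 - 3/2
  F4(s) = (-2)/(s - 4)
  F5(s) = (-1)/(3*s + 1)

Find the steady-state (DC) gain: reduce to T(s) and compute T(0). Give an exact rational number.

Reducing step by step:

1. feedback reduction of F1, F2: 1
2. feedback reduction of F3, F4: -s^2/2 + 7*s/2 - 6
3. cascade [F1/(1-F1*F2)], [F3/(1+F3*F4)], F5: (s^2 - 7*s + 12)/(6*s + 2)
Evaluating the step-3 result (the overall T(s)) at s = 0 gives T(0) = 12/2 = 6.

Answer: 6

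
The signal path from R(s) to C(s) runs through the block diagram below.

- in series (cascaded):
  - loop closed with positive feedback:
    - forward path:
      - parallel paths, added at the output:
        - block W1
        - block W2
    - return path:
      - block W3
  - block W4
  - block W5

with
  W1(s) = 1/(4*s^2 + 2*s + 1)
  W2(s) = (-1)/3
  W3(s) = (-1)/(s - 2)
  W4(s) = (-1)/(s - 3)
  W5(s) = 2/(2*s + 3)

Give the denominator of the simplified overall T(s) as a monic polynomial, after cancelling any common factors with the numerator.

[1] parallel reduction of W1, W2 = (-4*s^2 - 2*s + 2)/(12*s^2 + 6*s + 3)
[2] reduce the feedback loop with forward (W1+W2) and return W3 = (-4*s^3 + 6*s^2 + 6*s - 4)/(12*s^3 - 22*s^2 - 11*s - 4)
[3] series reduction of [(W1+W2)/(1-(W1+W2)*W3)], W4, W5 = (8*s^3 - 12*s^2 - 12*s + 8)/(24*s^5 - 80*s^4 - 64*s^3 + 223*s^2 + 111*s + 36)
No further cancellation is possible in the step-3 result, so that is T(s). Its denominator becomes monic after dividing by the leading coefficient 24.

Hence the answer: s^5 - 10*s^4/3 - 8*s^3/3 + 223*s^2/24 + 37*s/8 + 3/2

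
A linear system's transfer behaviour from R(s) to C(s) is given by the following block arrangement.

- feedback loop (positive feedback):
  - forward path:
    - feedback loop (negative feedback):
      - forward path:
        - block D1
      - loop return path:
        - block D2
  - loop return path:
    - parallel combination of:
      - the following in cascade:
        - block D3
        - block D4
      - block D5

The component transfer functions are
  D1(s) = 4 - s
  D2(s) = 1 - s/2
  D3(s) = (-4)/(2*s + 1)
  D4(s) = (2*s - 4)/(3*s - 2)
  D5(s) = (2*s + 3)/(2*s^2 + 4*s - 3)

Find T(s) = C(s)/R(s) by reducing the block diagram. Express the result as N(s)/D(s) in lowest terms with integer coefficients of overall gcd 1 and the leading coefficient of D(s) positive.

Reducing step by step:

Step 1. feedback reduction of D1, D2 = (8 - 2*s)/(s^2 - 6*s + 10)
Step 2. cascade D3, D4 = (16 - 8*s)/(6*s^2 - s - 2)
Step 3. add (D3*D4), D5 (parallel) = (-4*s^3 + 16*s^2 + 81*s - 54)/(12*s^4 + 22*s^3 - 26*s^2 - 5*s + 6)
Step 4. collapse the loop ([D1/(1+D1*D2)] forward, ((D3*D4)+D5) return); the result is T(s) itself (integer coefficients, no common factor, positive leading denominator coefficient)

Answer: (-24*s^5 + 52*s^4 + 228*s^3 - 198*s^2 - 52*s + 48)/(12*s^6 - 50*s^5 - 46*s^4 + 435*s^3 - 190*s^2 - 842*s + 492)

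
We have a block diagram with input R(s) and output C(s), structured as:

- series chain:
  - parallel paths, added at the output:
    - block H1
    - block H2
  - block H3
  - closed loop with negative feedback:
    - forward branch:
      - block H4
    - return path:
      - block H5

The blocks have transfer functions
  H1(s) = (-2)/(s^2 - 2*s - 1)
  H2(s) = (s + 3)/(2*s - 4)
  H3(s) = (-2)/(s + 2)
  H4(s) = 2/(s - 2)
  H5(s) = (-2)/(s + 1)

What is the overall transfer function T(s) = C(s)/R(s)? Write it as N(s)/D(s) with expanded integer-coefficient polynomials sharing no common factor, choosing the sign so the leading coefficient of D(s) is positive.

First reduce the diagram to T(s).

Step 1. add H1, H2 (parallel) = (s^3 + s^2 - 11*s + 5)/(2*s^3 - 8*s^2 + 6*s + 4)
Step 2. close the feedback loop around H4, H5 = (2*s + 2)/(s^2 - s - 6)
Step 3. series reduction of (H1+H2), H3, [H4/(1+H4*H5)] - this is the overall T(s), already in the required normalized form

Answer: (-2*s^4 - 4*s^3 + 20*s^2 + 12*s - 10)/(s^6 - 3*s^5 - 9*s^4 + 25*s^3 + 26*s^2 - 52*s - 24)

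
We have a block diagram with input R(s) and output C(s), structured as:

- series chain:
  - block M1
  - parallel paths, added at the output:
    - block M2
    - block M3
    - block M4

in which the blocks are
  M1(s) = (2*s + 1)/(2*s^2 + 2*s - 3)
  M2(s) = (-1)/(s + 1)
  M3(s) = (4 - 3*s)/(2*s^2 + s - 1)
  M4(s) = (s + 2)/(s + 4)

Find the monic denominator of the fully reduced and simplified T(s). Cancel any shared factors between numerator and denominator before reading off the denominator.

Step 1 - sum the parallel branches M2, M3, M4 = (2*s^3 - 14*s + 18)/(2*s^3 + 9*s^2 + 3*s - 4)
Step 2 - combine M1, (M2+M3+M4) in series = (4*s^4 + 2*s^3 - 28*s^2 + 22*s + 18)/(4*s^5 + 22*s^4 + 18*s^3 - 29*s^2 - 17*s + 12)
Step 2 gives the fully reduced T(s), with no common factor left to cancel. The denominator's leading coefficient is 4, so divide each of its coefficients by 4 to get the monic form.

Answer: s^5 + 11*s^4/2 + 9*s^3/2 - 29*s^2/4 - 17*s/4 + 3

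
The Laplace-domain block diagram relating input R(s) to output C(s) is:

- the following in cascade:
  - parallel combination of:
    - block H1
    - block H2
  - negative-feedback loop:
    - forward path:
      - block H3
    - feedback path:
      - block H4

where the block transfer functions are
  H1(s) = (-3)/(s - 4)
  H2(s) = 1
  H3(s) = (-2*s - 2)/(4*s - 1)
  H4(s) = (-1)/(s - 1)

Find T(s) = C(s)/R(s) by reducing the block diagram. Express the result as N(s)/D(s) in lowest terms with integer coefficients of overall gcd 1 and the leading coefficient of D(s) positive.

Step 1: sum the parallel branches H1, H2: (s - 7)/(s - 4)
Step 2: apply the feedback formula to H3, H4: (2 - 2*s^2)/(4*s^2 - 3*s + 3)
Step 3: reduce the series chain (H1+H2), [H3/(1+H3*H4)], giving the overall T(s)

Final answer: (-2*s^3 + 14*s^2 + 2*s - 14)/(4*s^3 - 19*s^2 + 15*s - 12)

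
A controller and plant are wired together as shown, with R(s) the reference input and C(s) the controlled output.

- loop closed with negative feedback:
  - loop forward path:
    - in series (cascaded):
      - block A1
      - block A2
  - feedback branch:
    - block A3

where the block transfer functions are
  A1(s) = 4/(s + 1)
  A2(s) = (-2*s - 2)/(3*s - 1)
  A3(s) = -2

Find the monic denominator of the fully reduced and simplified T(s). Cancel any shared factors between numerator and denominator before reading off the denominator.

(1) series reduction of A1, A2, giving (-8)/(3*s - 1)
(2) apply the feedback formula to (A1*A2), A3, giving (-8)/(3*s + 15)
T(s) is the step-2 result (common factors already cancelled). Leading coefficient of the denominator: 3. Divide through by 3 for the monic polynomial.

Hence the answer: s + 5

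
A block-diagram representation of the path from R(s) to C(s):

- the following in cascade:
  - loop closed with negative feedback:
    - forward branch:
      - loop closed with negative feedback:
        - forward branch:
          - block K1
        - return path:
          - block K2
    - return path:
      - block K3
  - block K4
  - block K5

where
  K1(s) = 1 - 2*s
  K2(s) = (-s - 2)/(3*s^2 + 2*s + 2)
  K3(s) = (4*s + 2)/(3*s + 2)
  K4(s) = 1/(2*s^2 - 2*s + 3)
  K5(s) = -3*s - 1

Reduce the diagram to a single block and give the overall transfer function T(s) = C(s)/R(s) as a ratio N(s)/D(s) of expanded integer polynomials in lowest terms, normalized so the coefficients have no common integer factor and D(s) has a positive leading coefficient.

The answer is (-54*s^5 - 63*s^4 - 39*s^3 - 2*s^2 + 14*s + 4)/(48*s^6 - 46*s^5 + 40*s^4 + 5*s^3 - 25*s^2 - 34*s - 12).

Reasoning:
Step 1 - close the feedback loop around K1, K2, giving (-6*s^3 - s^2 - 2*s + 2)/(5*s^2 + 5*s)
Step 2 - apply the feedback formula to [K1/(1+K1*K2)], K3, giving (18*s^4 + 15*s^3 + 8*s^2 - 2*s - 4)/(24*s^4 + s^3 - 15*s^2 - 14*s - 4)
Step 3 - combine [[K1/(1+K1*K2)]/(1+[K1/(1+K1*K2)]*K3)], K4, K5 in series, giving the overall T(s)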